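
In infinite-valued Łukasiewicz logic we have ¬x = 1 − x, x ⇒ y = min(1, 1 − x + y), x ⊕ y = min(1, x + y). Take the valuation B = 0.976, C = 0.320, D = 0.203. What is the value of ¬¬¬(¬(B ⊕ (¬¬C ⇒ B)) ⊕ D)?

0.797

¬C = 1 − 0.320 = 0.680
¬¬C = 1 − 0.680 = 0.320
¬¬C ⇒ B = min(1, 1 − 0.320 + 0.976) = min(1, 1.656) = 1.000
B ⊕ (¬¬C ⇒ B) = min(1, 0.976 + 1.000) = min(1, 1.976) = 1.000
¬(B ⊕ (¬¬C ⇒ B)) = 1 − 1.000 = 0.000
¬(B ⊕ (¬¬C ⇒ B)) ⊕ D = min(1, 0.000 + 0.203) = min(1, 0.203) = 0.203
¬(¬(B ⊕ (¬¬C ⇒ B)) ⊕ D) = 1 − 0.203 = 0.797
¬¬(¬(B ⊕ (¬¬C ⇒ B)) ⊕ D) = 1 − 0.797 = 0.203
¬¬¬(¬(B ⊕ (¬¬C ⇒ B)) ⊕ D) = 1 − 0.203 = 0.797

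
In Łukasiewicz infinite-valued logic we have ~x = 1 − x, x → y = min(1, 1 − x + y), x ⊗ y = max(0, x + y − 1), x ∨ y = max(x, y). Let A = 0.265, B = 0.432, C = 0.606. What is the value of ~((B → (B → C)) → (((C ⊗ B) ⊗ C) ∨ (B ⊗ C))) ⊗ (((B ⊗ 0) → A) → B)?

0.394

B → C = min(1, 1 − 0.432 + 0.606) = min(1, 1.174) = 1.000
B → (B → C) = min(1, 1 − 0.432 + 1.000) = min(1, 1.568) = 1.000
C ⊗ B = max(0, 0.606 + 0.432 − 1) = max(0, 0.038) = 0.038
(C ⊗ B) ⊗ C = max(0, 0.038 + 0.606 − 1) = max(0, -0.356) = 0.000
B ⊗ C = max(0, 0.432 + 0.606 − 1) = max(0, 0.038) = 0.038
((C ⊗ B) ⊗ C) ∨ (B ⊗ C) = max(0.000, 0.038) = 0.038
(B → (B → C)) → (((C ⊗ B) ⊗ C) ∨ (B ⊗ C)) = min(1, 1 − 1.000 + 0.038) = min(1, 0.038) = 0.038
~((B → (B → C)) → (((C ⊗ B) ⊗ C) ∨ (B ⊗ C))) = 1 − 0.038 = 0.962
B ⊗ 0 = max(0, 0.432 + 0.000 − 1) = max(0, -0.568) = 0.000
(B ⊗ 0) → A = min(1, 1 − 0.000 + 0.265) = min(1, 1.265) = 1.000
((B ⊗ 0) → A) → B = min(1, 1 − 1.000 + 0.432) = min(1, 0.432) = 0.432
~((B → (B → C)) → (((C ⊗ B) ⊗ C) ∨ (B ⊗ C))) ⊗ (((B ⊗ 0) → A) → B) = max(0, 0.962 + 0.432 − 1) = max(0, 0.394) = 0.394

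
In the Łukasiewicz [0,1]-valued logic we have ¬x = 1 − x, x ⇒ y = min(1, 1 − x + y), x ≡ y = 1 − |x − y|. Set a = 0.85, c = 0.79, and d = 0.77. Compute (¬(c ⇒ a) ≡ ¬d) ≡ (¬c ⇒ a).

c ⇒ a = min(1, 1 − 0.79 + 0.85) = min(1, 1.06) = 1.00
¬(c ⇒ a) = 1 − 1.00 = 0.00
¬d = 1 − 0.77 = 0.23
¬(c ⇒ a) ≡ ¬d = 1 − |0.00 − 0.23| = 1 − 0.23 = 0.77
¬c = 1 − 0.79 = 0.21
¬c ⇒ a = min(1, 1 − 0.21 + 0.85) = min(1, 1.64) = 1.00
(¬(c ⇒ a) ≡ ¬d) ≡ (¬c ⇒ a) = 1 − |0.77 − 1.00| = 1 − 0.23 = 0.77

0.77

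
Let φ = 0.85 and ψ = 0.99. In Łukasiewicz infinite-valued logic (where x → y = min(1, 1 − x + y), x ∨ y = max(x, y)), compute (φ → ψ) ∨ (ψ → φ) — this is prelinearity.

1.00

φ → ψ = min(1, 1 − 0.85 + 0.99) = min(1, 1.14) = 1.00
ψ → φ = min(1, 1 − 0.99 + 0.85) = min(1, 0.86) = 0.86
(φ → ψ) ∨ (ψ → φ) = max(1.00, 0.86) = 1.00
(As expected: a Ł∞-tautology — holds in every MV-chain.)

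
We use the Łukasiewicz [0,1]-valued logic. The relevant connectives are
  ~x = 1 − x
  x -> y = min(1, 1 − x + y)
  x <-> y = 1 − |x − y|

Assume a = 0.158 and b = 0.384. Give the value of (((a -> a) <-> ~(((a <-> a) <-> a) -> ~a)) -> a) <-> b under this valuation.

a -> a = min(1, 1 − 0.158 + 0.158) = min(1, 1.000) = 1.000
a <-> a = 1 − |0.158 − 0.158| = 1 − 0.000 = 1.000
(a <-> a) <-> a = 1 − |1.000 − 0.158| = 1 − 0.842 = 0.158
~a = 1 − 0.158 = 0.842
((a <-> a) <-> a) -> ~a = min(1, 1 − 0.158 + 0.842) = min(1, 1.684) = 1.000
~(((a <-> a) <-> a) -> ~a) = 1 − 1.000 = 0.000
(a -> a) <-> ~(((a <-> a) <-> a) -> ~a) = 1 − |1.000 − 0.000| = 1 − 1.000 = 0.000
((a -> a) <-> ~(((a <-> a) <-> a) -> ~a)) -> a = min(1, 1 − 0.000 + 0.158) = min(1, 1.158) = 1.000
(((a -> a) <-> ~(((a <-> a) <-> a) -> ~a)) -> a) <-> b = 1 − |1.000 − 0.384| = 1 − 0.616 = 0.384

0.384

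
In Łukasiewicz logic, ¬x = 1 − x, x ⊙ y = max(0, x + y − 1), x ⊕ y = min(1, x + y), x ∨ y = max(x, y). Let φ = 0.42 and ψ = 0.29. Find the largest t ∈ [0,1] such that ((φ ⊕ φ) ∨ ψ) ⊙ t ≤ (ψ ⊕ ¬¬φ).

0.87

φ ⊕ φ = min(1, 0.42 + 0.42) = min(1, 0.84) = 0.84
(φ ⊕ φ) ∨ ψ = max(0.84, 0.29) = 0.84
So the left factor is (φ ⊕ φ) ∨ ψ = 0.84.
¬φ = 1 − 0.42 = 0.58
¬¬φ = 1 − 0.58 = 0.42
ψ ⊕ ¬¬φ = min(1, 0.29 + 0.42) = min(1, 0.71) = 0.71
So the right-hand bound is ψ ⊕ ¬¬φ = 0.71.
The residuum of the Łukasiewicz t-norm gives the supremum: min(1, 1 − 0.84 + 0.71).
1 − 0.84 + 0.71 = 0.87, so t = min(1, 0.87) = 0.87.
Check: 0.84 ⊙ 0.87 = max(0, 0.71) = 0.71 ≤ 0.71.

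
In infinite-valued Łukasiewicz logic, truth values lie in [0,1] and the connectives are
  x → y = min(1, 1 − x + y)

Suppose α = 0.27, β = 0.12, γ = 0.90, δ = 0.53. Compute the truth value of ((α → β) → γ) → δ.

0.53

α → β = min(1, 1 − 0.27 + 0.12) = min(1, 0.85) = 0.85
(α → β) → γ = min(1, 1 − 0.85 + 0.90) = min(1, 1.05) = 1.00
((α → β) → γ) → δ = min(1, 1 − 1.00 + 0.53) = min(1, 0.53) = 0.53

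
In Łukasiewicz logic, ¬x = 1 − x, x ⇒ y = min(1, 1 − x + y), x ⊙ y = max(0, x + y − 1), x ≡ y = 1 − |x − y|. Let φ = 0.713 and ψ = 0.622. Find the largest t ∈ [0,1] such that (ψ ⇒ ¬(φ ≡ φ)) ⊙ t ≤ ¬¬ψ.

1.000

φ ≡ φ = 1 − |0.713 − 0.713| = 1 − 0.000 = 1.000
¬(φ ≡ φ) = 1 − 1.000 = 0.000
ψ ⇒ ¬(φ ≡ φ) = min(1, 1 − 0.622 + 0.000) = min(1, 0.378) = 0.378
So the left factor is ψ ⇒ ¬(φ ≡ φ) = 0.378.
¬ψ = 1 − 0.622 = 0.378
¬¬ψ = 1 − 0.378 = 0.622
So the right-hand bound is ¬¬ψ = 0.622.
The residuum of the Łukasiewicz t-norm gives the supremum: min(1, 1 − 0.378 + 0.622).
1 − 0.378 + 0.622 = 1.244, so t = min(1, 1.244) = 1.000.
Check: 0.378 ⊙ 1.000 = max(0, 0.378) = 0.378 ≤ 0.622.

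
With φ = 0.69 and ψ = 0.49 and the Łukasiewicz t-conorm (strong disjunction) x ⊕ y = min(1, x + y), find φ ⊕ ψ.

1.00

φ ⊕ ψ = min(1, 0.69 + 0.49) = min(1, 1.18) = 1.00
For comparison, the Gödel t-conorm max(x, y) would give 0.69.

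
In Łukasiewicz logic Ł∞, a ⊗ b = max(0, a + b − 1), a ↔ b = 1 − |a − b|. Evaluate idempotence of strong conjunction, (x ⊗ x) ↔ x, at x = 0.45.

x ⊗ x = max(0, 0.45 + 0.45 − 1) = max(0, -0.10) = 0.00
(x ⊗ x) ↔ x = 1 − |0.00 − 0.45| = 1 − 0.45 = 0.55
(The value 0.55 < 1 shows this instance is not satisfied; fails in Ł∞ since a ⊗ a = max(0, 2a−1) ≠ a in general.)

0.55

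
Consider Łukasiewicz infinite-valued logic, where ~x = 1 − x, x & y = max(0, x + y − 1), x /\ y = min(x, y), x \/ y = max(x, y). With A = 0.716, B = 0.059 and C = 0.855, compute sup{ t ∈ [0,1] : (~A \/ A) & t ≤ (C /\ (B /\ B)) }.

~A = 1 − 0.716 = 0.284
~A \/ A = max(0.284, 0.716) = 0.716
So the left factor is ~A \/ A = 0.716.
B /\ B = min(0.059, 0.059) = 0.059
C /\ (B /\ B) = min(0.855, 0.059) = 0.059
So the right-hand bound is C /\ (B /\ B) = 0.059.
The residuum of the Łukasiewicz t-norm gives the supremum: min(1, 1 − 0.716 + 0.059).
1 − 0.716 + 0.059 = 0.343, so t = min(1, 0.343) = 0.343.
Check: 0.716 & 0.343 = max(0, 0.059) = 0.059 ≤ 0.059.

0.343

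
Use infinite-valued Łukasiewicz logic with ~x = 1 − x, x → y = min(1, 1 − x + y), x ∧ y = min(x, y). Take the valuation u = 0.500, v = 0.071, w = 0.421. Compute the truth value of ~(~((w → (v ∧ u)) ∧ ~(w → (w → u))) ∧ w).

v ∧ u = min(0.071, 0.500) = 0.071
w → (v ∧ u) = min(1, 1 − 0.421 + 0.071) = min(1, 0.650) = 0.650
w → u = min(1, 1 − 0.421 + 0.500) = min(1, 1.079) = 1.000
w → (w → u) = min(1, 1 − 0.421 + 1.000) = min(1, 1.579) = 1.000
~(w → (w → u)) = 1 − 1.000 = 0.000
(w → (v ∧ u)) ∧ ~(w → (w → u)) = min(0.650, 0.000) = 0.000
~((w → (v ∧ u)) ∧ ~(w → (w → u))) = 1 − 0.000 = 1.000
~((w → (v ∧ u)) ∧ ~(w → (w → u))) ∧ w = min(1.000, 0.421) = 0.421
~(~((w → (v ∧ u)) ∧ ~(w → (w → u))) ∧ w) = 1 − 0.421 = 0.579

0.579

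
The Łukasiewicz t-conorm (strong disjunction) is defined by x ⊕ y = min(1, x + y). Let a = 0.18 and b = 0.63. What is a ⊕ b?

0.81

a ⊕ b = min(1, 0.18 + 0.63) = min(1, 0.81) = 0.81
For comparison, the Gödel t-conorm max(x, y) would give 0.63.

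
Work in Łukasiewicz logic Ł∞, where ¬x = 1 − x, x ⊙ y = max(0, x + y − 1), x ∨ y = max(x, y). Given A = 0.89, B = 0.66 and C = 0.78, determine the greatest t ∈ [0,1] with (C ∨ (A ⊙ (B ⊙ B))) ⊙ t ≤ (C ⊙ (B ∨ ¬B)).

B ⊙ B = max(0, 0.66 + 0.66 − 1) = max(0, 0.32) = 0.32
A ⊙ (B ⊙ B) = max(0, 0.89 + 0.32 − 1) = max(0, 0.21) = 0.21
C ∨ (A ⊙ (B ⊙ B)) = max(0.78, 0.21) = 0.78
So the left factor is C ∨ (A ⊙ (B ⊙ B)) = 0.78.
¬B = 1 − 0.66 = 0.34
B ∨ ¬B = max(0.66, 0.34) = 0.66
C ⊙ (B ∨ ¬B) = max(0, 0.78 + 0.66 − 1) = max(0, 0.44) = 0.44
So the right-hand bound is C ⊙ (B ∨ ¬B) = 0.44.
The residuum of the Łukasiewicz t-norm gives the supremum: min(1, 1 − 0.78 + 0.44).
1 − 0.78 + 0.44 = 0.66, so t = min(1, 0.66) = 0.66.
Check: 0.78 ⊙ 0.66 = max(0, 0.44) = 0.44 ≤ 0.44.

0.66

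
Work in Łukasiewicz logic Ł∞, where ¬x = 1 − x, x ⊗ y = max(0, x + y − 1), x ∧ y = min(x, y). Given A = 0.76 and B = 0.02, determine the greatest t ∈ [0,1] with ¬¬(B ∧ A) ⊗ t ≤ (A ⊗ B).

B ∧ A = min(0.02, 0.76) = 0.02
¬(B ∧ A) = 1 − 0.02 = 0.98
¬¬(B ∧ A) = 1 − 0.98 = 0.02
So the left factor is ¬¬(B ∧ A) = 0.02.
A ⊗ B = max(0, 0.76 + 0.02 − 1) = max(0, -0.22) = 0.00
So the right-hand bound is A ⊗ B = 0.00.
The residuum of the Łukasiewicz t-norm gives the supremum: min(1, 1 − 0.02 + 0.00).
1 − 0.02 + 0.00 = 0.98, so t = min(1, 0.98) = 0.98.
Check: 0.02 ⊗ 0.98 = max(0, 0.00) = 0.00 ≤ 0.00.

0.98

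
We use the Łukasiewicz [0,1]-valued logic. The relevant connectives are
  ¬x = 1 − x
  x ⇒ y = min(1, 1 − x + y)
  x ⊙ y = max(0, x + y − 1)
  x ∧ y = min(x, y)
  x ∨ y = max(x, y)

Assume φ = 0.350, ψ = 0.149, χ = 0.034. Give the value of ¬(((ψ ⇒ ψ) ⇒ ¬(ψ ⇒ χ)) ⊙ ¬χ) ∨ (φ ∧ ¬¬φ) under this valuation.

ψ ⇒ ψ = min(1, 1 − 0.149 + 0.149) = min(1, 1.000) = 1.000
ψ ⇒ χ = min(1, 1 − 0.149 + 0.034) = min(1, 0.885) = 0.885
¬(ψ ⇒ χ) = 1 − 0.885 = 0.115
(ψ ⇒ ψ) ⇒ ¬(ψ ⇒ χ) = min(1, 1 − 1.000 + 0.115) = min(1, 0.115) = 0.115
¬χ = 1 − 0.034 = 0.966
((ψ ⇒ ψ) ⇒ ¬(ψ ⇒ χ)) ⊙ ¬χ = max(0, 0.115 + 0.966 − 1) = max(0, 0.081) = 0.081
¬(((ψ ⇒ ψ) ⇒ ¬(ψ ⇒ χ)) ⊙ ¬χ) = 1 − 0.081 = 0.919
¬φ = 1 − 0.350 = 0.650
¬¬φ = 1 − 0.650 = 0.350
φ ∧ ¬¬φ = min(0.350, 0.350) = 0.350
¬(((ψ ⇒ ψ) ⇒ ¬(ψ ⇒ χ)) ⊙ ¬χ) ∨ (φ ∧ ¬¬φ) = max(0.919, 0.350) = 0.919

0.919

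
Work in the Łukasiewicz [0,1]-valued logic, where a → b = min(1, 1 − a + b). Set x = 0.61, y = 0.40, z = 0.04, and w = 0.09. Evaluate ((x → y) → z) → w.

x → y = min(1, 1 − 0.61 + 0.40) = min(1, 0.79) = 0.79
(x → y) → z = min(1, 1 − 0.79 + 0.04) = min(1, 0.25) = 0.25
((x → y) → z) → w = min(1, 1 − 0.25 + 0.09) = min(1, 0.84) = 0.84

0.84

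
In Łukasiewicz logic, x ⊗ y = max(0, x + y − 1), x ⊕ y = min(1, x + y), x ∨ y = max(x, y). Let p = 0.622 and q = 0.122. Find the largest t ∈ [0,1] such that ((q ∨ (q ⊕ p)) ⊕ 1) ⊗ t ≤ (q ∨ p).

q ⊕ p = min(1, 0.122 + 0.622) = min(1, 0.744) = 0.744
q ∨ (q ⊕ p) = max(0.122, 0.744) = 0.744
(q ∨ (q ⊕ p)) ⊕ 1 = min(1, 0.744 + 1.000) = min(1, 1.744) = 1.000
So the left factor is (q ∨ (q ⊕ p)) ⊕ 1 = 1.000.
q ∨ p = max(0.122, 0.622) = 0.622
So the right-hand bound is q ∨ p = 0.622.
The residuum of the Łukasiewicz t-norm gives the supremum: min(1, 1 − 1.000 + 0.622).
1 − 1.000 + 0.622 = 0.622, so t = min(1, 0.622) = 0.622.
Check: 1.000 ⊗ 0.622 = max(0, 0.622) = 0.622 ≤ 0.622.

0.622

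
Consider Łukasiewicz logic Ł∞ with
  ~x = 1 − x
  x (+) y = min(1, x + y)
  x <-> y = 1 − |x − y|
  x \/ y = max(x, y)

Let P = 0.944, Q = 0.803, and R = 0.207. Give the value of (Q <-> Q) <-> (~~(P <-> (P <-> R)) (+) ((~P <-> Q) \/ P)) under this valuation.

1.000

Q <-> Q = 1 − |0.803 − 0.803| = 1 − 0.000 = 1.000
P <-> R = 1 − |0.944 − 0.207| = 1 − 0.737 = 0.263
P <-> (P <-> R) = 1 − |0.944 − 0.263| = 1 − 0.681 = 0.319
~(P <-> (P <-> R)) = 1 − 0.319 = 0.681
~~(P <-> (P <-> R)) = 1 − 0.681 = 0.319
~P = 1 − 0.944 = 0.056
~P <-> Q = 1 − |0.056 − 0.803| = 1 − 0.747 = 0.253
(~P <-> Q) \/ P = max(0.253, 0.944) = 0.944
~~(P <-> (P <-> R)) (+) ((~P <-> Q) \/ P) = min(1, 0.319 + 0.944) = min(1, 1.263) = 1.000
(Q <-> Q) <-> (~~(P <-> (P <-> R)) (+) ((~P <-> Q) \/ P)) = 1 − |1.000 − 1.000| = 1 − 0.000 = 1.000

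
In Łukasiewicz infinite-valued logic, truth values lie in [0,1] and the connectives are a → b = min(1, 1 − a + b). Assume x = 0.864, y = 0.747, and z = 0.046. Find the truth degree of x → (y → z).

0.435

y → z = min(1, 1 − 0.747 + 0.046) = min(1, 0.299) = 0.299
x → (y → z) = min(1, 1 − 0.864 + 0.299) = min(1, 0.435) = 0.435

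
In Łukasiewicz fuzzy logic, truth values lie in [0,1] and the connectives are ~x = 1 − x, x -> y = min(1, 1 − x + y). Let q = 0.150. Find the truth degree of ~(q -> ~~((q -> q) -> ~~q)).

0.000

q -> q = min(1, 1 − 0.150 + 0.150) = min(1, 1.000) = 1.000
~q = 1 − 0.150 = 0.850
~~q = 1 − 0.850 = 0.150
(q -> q) -> ~~q = min(1, 1 − 1.000 + 0.150) = min(1, 0.150) = 0.150
~((q -> q) -> ~~q) = 1 − 0.150 = 0.850
~~((q -> q) -> ~~q) = 1 − 0.850 = 0.150
q -> ~~((q -> q) -> ~~q) = min(1, 1 − 0.150 + 0.150) = min(1, 1.000) = 1.000
~(q -> ~~((q -> q) -> ~~q)) = 1 − 1.000 = 0.000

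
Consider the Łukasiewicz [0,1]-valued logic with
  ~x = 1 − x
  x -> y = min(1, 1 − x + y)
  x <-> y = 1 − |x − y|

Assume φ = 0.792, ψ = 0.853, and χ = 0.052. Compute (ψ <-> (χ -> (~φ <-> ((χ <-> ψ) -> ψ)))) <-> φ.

0.939

~φ = 1 − 0.792 = 0.208
χ <-> ψ = 1 − |0.052 − 0.853| = 1 − 0.801 = 0.199
(χ <-> ψ) -> ψ = min(1, 1 − 0.199 + 0.853) = min(1, 1.654) = 1.000
~φ <-> ((χ <-> ψ) -> ψ) = 1 − |0.208 − 1.000| = 1 − 0.792 = 0.208
χ -> (~φ <-> ((χ <-> ψ) -> ψ)) = min(1, 1 − 0.052 + 0.208) = min(1, 1.156) = 1.000
ψ <-> (χ -> (~φ <-> ((χ <-> ψ) -> ψ))) = 1 − |0.853 − 1.000| = 1 − 0.147 = 0.853
(ψ <-> (χ -> (~φ <-> ((χ <-> ψ) -> ψ)))) <-> φ = 1 − |0.853 − 0.792| = 1 − 0.061 = 0.939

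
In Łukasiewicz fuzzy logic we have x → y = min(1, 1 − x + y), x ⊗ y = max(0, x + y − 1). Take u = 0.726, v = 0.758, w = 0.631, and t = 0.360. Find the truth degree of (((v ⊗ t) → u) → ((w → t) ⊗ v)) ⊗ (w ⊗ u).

0.000

v ⊗ t = max(0, 0.758 + 0.360 − 1) = max(0, 0.118) = 0.118
(v ⊗ t) → u = min(1, 1 − 0.118 + 0.726) = min(1, 1.608) = 1.000
w → t = min(1, 1 − 0.631 + 0.360) = min(1, 0.729) = 0.729
(w → t) ⊗ v = max(0, 0.729 + 0.758 − 1) = max(0, 0.487) = 0.487
((v ⊗ t) → u) → ((w → t) ⊗ v) = min(1, 1 − 1.000 + 0.487) = min(1, 0.487) = 0.487
w ⊗ u = max(0, 0.631 + 0.726 − 1) = max(0, 0.357) = 0.357
(((v ⊗ t) → u) → ((w → t) ⊗ v)) ⊗ (w ⊗ u) = max(0, 0.487 + 0.357 − 1) = max(0, -0.156) = 0.000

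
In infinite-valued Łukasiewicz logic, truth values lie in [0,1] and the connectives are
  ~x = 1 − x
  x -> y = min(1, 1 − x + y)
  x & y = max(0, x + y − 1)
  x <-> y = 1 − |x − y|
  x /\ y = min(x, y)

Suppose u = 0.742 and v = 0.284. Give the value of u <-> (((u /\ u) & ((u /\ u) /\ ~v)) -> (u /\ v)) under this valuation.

u /\ u = min(0.742, 0.742) = 0.742
~v = 1 − 0.284 = 0.716
(u /\ u) /\ ~v = min(0.742, 0.716) = 0.716
(u /\ u) & ((u /\ u) /\ ~v) = max(0, 0.742 + 0.716 − 1) = max(0, 0.458) = 0.458
u /\ v = min(0.742, 0.284) = 0.284
((u /\ u) & ((u /\ u) /\ ~v)) -> (u /\ v) = min(1, 1 − 0.458 + 0.284) = min(1, 0.826) = 0.826
u <-> (((u /\ u) & ((u /\ u) /\ ~v)) -> (u /\ v)) = 1 − |0.742 − 0.826| = 1 − 0.084 = 0.916

0.916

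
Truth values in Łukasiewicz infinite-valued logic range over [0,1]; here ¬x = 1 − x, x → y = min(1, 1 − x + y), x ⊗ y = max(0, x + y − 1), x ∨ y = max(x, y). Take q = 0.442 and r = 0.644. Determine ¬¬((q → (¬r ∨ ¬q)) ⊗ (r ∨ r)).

¬r = 1 − 0.644 = 0.356
¬q = 1 − 0.442 = 0.558
¬r ∨ ¬q = max(0.356, 0.558) = 0.558
q → (¬r ∨ ¬q) = min(1, 1 − 0.442 + 0.558) = min(1, 1.116) = 1.000
r ∨ r = max(0.644, 0.644) = 0.644
(q → (¬r ∨ ¬q)) ⊗ (r ∨ r) = max(0, 1.000 + 0.644 − 1) = max(0, 0.644) = 0.644
¬((q → (¬r ∨ ¬q)) ⊗ (r ∨ r)) = 1 − 0.644 = 0.356
¬¬((q → (¬r ∨ ¬q)) ⊗ (r ∨ r)) = 1 − 0.356 = 0.644

0.644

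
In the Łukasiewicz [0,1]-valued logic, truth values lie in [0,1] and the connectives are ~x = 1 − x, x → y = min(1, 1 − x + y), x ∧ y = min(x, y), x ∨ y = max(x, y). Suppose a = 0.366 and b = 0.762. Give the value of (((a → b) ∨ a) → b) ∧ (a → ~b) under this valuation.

a → b = min(1, 1 − 0.366 + 0.762) = min(1, 1.396) = 1.000
(a → b) ∨ a = max(1.000, 0.366) = 1.000
((a → b) ∨ a) → b = min(1, 1 − 1.000 + 0.762) = min(1, 0.762) = 0.762
~b = 1 − 0.762 = 0.238
a → ~b = min(1, 1 − 0.366 + 0.238) = min(1, 0.872) = 0.872
(((a → b) ∨ a) → b) ∧ (a → ~b) = min(0.762, 0.872) = 0.762

0.762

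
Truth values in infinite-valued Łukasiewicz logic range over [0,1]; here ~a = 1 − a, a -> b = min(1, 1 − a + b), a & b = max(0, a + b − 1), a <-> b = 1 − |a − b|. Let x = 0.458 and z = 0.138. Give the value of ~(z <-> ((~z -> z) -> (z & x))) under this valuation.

0.586

~z = 1 − 0.138 = 0.862
~z -> z = min(1, 1 − 0.862 + 0.138) = min(1, 0.276) = 0.276
z & x = max(0, 0.138 + 0.458 − 1) = max(0, -0.404) = 0.000
(~z -> z) -> (z & x) = min(1, 1 − 0.276 + 0.000) = min(1, 0.724) = 0.724
z <-> ((~z -> z) -> (z & x)) = 1 − |0.138 − 0.724| = 1 − 0.586 = 0.414
~(z <-> ((~z -> z) -> (z & x))) = 1 − 0.414 = 0.586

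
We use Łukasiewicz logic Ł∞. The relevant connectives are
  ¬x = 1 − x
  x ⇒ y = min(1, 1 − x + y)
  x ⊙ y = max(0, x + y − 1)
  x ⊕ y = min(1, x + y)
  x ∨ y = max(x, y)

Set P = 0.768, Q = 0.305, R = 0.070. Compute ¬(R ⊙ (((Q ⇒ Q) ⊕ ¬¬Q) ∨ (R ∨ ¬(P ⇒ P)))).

Q ⇒ Q = min(1, 1 − 0.305 + 0.305) = min(1, 1.000) = 1.000
¬Q = 1 − 0.305 = 0.695
¬¬Q = 1 − 0.695 = 0.305
(Q ⇒ Q) ⊕ ¬¬Q = min(1, 1.000 + 0.305) = min(1, 1.305) = 1.000
P ⇒ P = min(1, 1 − 0.768 + 0.768) = min(1, 1.000) = 1.000
¬(P ⇒ P) = 1 − 1.000 = 0.000
R ∨ ¬(P ⇒ P) = max(0.070, 0.000) = 0.070
((Q ⇒ Q) ⊕ ¬¬Q) ∨ (R ∨ ¬(P ⇒ P)) = max(1.000, 0.070) = 1.000
R ⊙ (((Q ⇒ Q) ⊕ ¬¬Q) ∨ (R ∨ ¬(P ⇒ P))) = max(0, 0.070 + 1.000 − 1) = max(0, 0.070) = 0.070
¬(R ⊙ (((Q ⇒ Q) ⊕ ¬¬Q) ∨ (R ∨ ¬(P ⇒ P)))) = 1 − 0.070 = 0.930

0.930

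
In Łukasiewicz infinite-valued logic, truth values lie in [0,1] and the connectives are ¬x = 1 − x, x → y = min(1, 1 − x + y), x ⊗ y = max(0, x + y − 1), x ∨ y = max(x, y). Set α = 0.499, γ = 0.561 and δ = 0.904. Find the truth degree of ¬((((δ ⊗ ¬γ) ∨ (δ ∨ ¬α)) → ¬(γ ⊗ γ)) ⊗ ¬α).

0.525

¬γ = 1 − 0.561 = 0.439
δ ⊗ ¬γ = max(0, 0.904 + 0.439 − 1) = max(0, 0.343) = 0.343
¬α = 1 − 0.499 = 0.501
δ ∨ ¬α = max(0.904, 0.501) = 0.904
(δ ⊗ ¬γ) ∨ (δ ∨ ¬α) = max(0.343, 0.904) = 0.904
γ ⊗ γ = max(0, 0.561 + 0.561 − 1) = max(0, 0.122) = 0.122
¬(γ ⊗ γ) = 1 − 0.122 = 0.878
((δ ⊗ ¬γ) ∨ (δ ∨ ¬α)) → ¬(γ ⊗ γ) = min(1, 1 − 0.904 + 0.878) = min(1, 0.974) = 0.974
(((δ ⊗ ¬γ) ∨ (δ ∨ ¬α)) → ¬(γ ⊗ γ)) ⊗ ¬α = max(0, 0.974 + 0.501 − 1) = max(0, 0.475) = 0.475
¬((((δ ⊗ ¬γ) ∨ (δ ∨ ¬α)) → ¬(γ ⊗ γ)) ⊗ ¬α) = 1 − 0.475 = 0.525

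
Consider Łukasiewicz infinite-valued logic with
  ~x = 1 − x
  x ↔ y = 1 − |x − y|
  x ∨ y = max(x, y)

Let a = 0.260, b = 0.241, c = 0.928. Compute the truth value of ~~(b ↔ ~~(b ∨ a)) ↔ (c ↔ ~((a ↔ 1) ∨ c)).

b ∨ a = max(0.241, 0.260) = 0.260
~(b ∨ a) = 1 − 0.260 = 0.740
~~(b ∨ a) = 1 − 0.740 = 0.260
b ↔ ~~(b ∨ a) = 1 − |0.241 − 0.260| = 1 − 0.019 = 0.981
~(b ↔ ~~(b ∨ a)) = 1 − 0.981 = 0.019
~~(b ↔ ~~(b ∨ a)) = 1 − 0.019 = 0.981
a ↔ 1 = 1 − |0.260 − 1.000| = 1 − 0.740 = 0.260
(a ↔ 1) ∨ c = max(0.260, 0.928) = 0.928
~((a ↔ 1) ∨ c) = 1 − 0.928 = 0.072
c ↔ ~((a ↔ 1) ∨ c) = 1 − |0.928 − 0.072| = 1 − 0.856 = 0.144
~~(b ↔ ~~(b ∨ a)) ↔ (c ↔ ~((a ↔ 1) ∨ c)) = 1 − |0.981 − 0.144| = 1 − 0.837 = 0.163

0.163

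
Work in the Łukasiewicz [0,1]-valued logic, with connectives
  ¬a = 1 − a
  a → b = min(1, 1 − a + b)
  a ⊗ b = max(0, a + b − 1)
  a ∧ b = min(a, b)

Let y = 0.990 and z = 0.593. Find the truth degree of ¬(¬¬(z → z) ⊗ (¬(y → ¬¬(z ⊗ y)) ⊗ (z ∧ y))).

z → z = min(1, 1 − 0.593 + 0.593) = min(1, 1.000) = 1.000
¬(z → z) = 1 − 1.000 = 0.000
¬¬(z → z) = 1 − 0.000 = 1.000
z ⊗ y = max(0, 0.593 + 0.990 − 1) = max(0, 0.583) = 0.583
¬(z ⊗ y) = 1 − 0.583 = 0.417
¬¬(z ⊗ y) = 1 − 0.417 = 0.583
y → ¬¬(z ⊗ y) = min(1, 1 − 0.990 + 0.583) = min(1, 0.593) = 0.593
¬(y → ¬¬(z ⊗ y)) = 1 − 0.593 = 0.407
z ∧ y = min(0.593, 0.990) = 0.593
¬(y → ¬¬(z ⊗ y)) ⊗ (z ∧ y) = max(0, 0.407 + 0.593 − 1) = max(0, 0.000) = 0.000
¬¬(z → z) ⊗ (¬(y → ¬¬(z ⊗ y)) ⊗ (z ∧ y)) = max(0, 1.000 + 0.000 − 1) = max(0, 0.000) = 0.000
¬(¬¬(z → z) ⊗ (¬(y → ¬¬(z ⊗ y)) ⊗ (z ∧ y))) = 1 − 0.000 = 1.000

1.000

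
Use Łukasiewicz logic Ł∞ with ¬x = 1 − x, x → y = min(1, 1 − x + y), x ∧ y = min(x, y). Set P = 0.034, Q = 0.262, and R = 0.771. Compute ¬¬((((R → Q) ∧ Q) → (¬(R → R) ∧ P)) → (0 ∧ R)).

0.262

R → Q = min(1, 1 − 0.771 + 0.262) = min(1, 0.491) = 0.491
(R → Q) ∧ Q = min(0.491, 0.262) = 0.262
R → R = min(1, 1 − 0.771 + 0.771) = min(1, 1.000) = 1.000
¬(R → R) = 1 − 1.000 = 0.000
¬(R → R) ∧ P = min(0.000, 0.034) = 0.000
((R → Q) ∧ Q) → (¬(R → R) ∧ P) = min(1, 1 − 0.262 + 0.000) = min(1, 0.738) = 0.738
0 ∧ R = min(0.000, 0.771) = 0.000
(((R → Q) ∧ Q) → (¬(R → R) ∧ P)) → (0 ∧ R) = min(1, 1 − 0.738 + 0.000) = min(1, 0.262) = 0.262
¬((((R → Q) ∧ Q) → (¬(R → R) ∧ P)) → (0 ∧ R)) = 1 − 0.262 = 0.738
¬¬((((R → Q) ∧ Q) → (¬(R → R) ∧ P)) → (0 ∧ R)) = 1 − 0.738 = 0.262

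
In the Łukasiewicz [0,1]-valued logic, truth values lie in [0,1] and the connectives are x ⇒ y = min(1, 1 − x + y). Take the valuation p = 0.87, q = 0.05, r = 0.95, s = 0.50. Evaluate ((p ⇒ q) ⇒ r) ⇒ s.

0.50

p ⇒ q = min(1, 1 − 0.87 + 0.05) = min(1, 0.18) = 0.18
(p ⇒ q) ⇒ r = min(1, 1 − 0.18 + 0.95) = min(1, 1.77) = 1.00
((p ⇒ q) ⇒ r) ⇒ s = min(1, 1 − 1.00 + 0.50) = min(1, 0.50) = 0.50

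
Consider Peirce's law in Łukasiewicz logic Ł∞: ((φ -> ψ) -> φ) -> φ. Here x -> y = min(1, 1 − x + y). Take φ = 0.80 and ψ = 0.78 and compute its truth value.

φ -> ψ = min(1, 1 − 0.80 + 0.78) = min(1, 0.98) = 0.98
(φ -> ψ) -> φ = min(1, 1 − 0.98 + 0.80) = min(1, 0.82) = 0.82
((φ -> ψ) -> φ) -> φ = min(1, 1 − 0.82 + 0.80) = min(1, 0.98) = 0.98
(The value 0.98 < 1 shows this instance is not satisfied; not a Ł∞-tautology in general.)

0.98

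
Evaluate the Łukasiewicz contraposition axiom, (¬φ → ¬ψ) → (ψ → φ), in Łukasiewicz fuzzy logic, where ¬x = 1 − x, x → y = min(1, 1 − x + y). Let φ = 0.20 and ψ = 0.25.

¬φ = 1 − 0.20 = 0.80
¬ψ = 1 − 0.25 = 0.75
¬φ → ¬ψ = min(1, 1 − 0.80 + 0.75) = min(1, 0.95) = 0.95
ψ → φ = min(1, 1 − 0.25 + 0.20) = min(1, 0.95) = 0.95
(¬φ → ¬ψ) → (ψ → φ) = min(1, 1 − 0.95 + 0.95) = min(1, 1.00) = 1.00
(As expected: an axiom of Ł∞, always 1.)

1.00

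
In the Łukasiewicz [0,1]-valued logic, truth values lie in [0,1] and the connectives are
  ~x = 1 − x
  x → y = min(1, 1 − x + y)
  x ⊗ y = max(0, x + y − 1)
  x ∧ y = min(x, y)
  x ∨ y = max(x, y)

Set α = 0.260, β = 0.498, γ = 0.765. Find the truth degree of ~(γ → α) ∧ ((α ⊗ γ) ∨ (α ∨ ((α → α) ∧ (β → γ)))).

γ → α = min(1, 1 − 0.765 + 0.260) = min(1, 0.495) = 0.495
~(γ → α) = 1 − 0.495 = 0.505
α ⊗ γ = max(0, 0.260 + 0.765 − 1) = max(0, 0.025) = 0.025
α → α = min(1, 1 − 0.260 + 0.260) = min(1, 1.000) = 1.000
β → γ = min(1, 1 − 0.498 + 0.765) = min(1, 1.267) = 1.000
(α → α) ∧ (β → γ) = min(1.000, 1.000) = 1.000
α ∨ ((α → α) ∧ (β → γ)) = max(0.260, 1.000) = 1.000
(α ⊗ γ) ∨ (α ∨ ((α → α) ∧ (β → γ))) = max(0.025, 1.000) = 1.000
~(γ → α) ∧ ((α ⊗ γ) ∨ (α ∨ ((α → α) ∧ (β → γ)))) = min(0.505, 1.000) = 0.505

0.505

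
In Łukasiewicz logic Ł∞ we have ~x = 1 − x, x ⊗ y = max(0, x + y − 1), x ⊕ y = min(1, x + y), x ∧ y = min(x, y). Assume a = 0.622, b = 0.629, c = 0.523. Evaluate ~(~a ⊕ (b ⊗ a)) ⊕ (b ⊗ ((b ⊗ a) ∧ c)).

~a = 1 − 0.622 = 0.378
b ⊗ a = max(0, 0.629 + 0.622 − 1) = max(0, 0.251) = 0.251
~a ⊕ (b ⊗ a) = min(1, 0.378 + 0.251) = min(1, 0.629) = 0.629
~(~a ⊕ (b ⊗ a)) = 1 − 0.629 = 0.371
(b ⊗ a) ∧ c = min(0.251, 0.523) = 0.251
b ⊗ ((b ⊗ a) ∧ c) = max(0, 0.629 + 0.251 − 1) = max(0, -0.120) = 0.000
~(~a ⊕ (b ⊗ a)) ⊕ (b ⊗ ((b ⊗ a) ∧ c)) = min(1, 0.371 + 0.000) = min(1, 0.371) = 0.371

0.371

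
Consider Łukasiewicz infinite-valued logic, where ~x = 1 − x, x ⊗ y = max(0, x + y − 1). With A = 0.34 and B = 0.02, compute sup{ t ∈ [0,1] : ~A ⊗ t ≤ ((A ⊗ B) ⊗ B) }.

~A = 1 − 0.34 = 0.66
So the left factor is ~A = 0.66.
A ⊗ B = max(0, 0.34 + 0.02 − 1) = max(0, -0.64) = 0.00
(A ⊗ B) ⊗ B = max(0, 0.00 + 0.02 − 1) = max(0, -0.98) = 0.00
So the right-hand bound is (A ⊗ B) ⊗ B = 0.00.
The residuum of the Łukasiewicz t-norm gives the supremum: min(1, 1 − 0.66 + 0.00).
1 − 0.66 + 0.00 = 0.34, so t = min(1, 0.34) = 0.34.
Check: 0.66 ⊗ 0.34 = max(0, 0.00) = 0.00 ≤ 0.00.

0.34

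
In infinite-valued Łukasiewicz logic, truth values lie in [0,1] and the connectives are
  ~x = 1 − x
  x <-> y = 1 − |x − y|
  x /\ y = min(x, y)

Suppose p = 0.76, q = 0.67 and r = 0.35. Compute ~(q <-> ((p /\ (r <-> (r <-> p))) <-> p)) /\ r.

0.33

r <-> p = 1 − |0.35 − 0.76| = 1 − 0.41 = 0.59
r <-> (r <-> p) = 1 − |0.35 − 0.59| = 1 − 0.24 = 0.76
p /\ (r <-> (r <-> p)) = min(0.76, 0.76) = 0.76
(p /\ (r <-> (r <-> p))) <-> p = 1 − |0.76 − 0.76| = 1 − 0.00 = 1.00
q <-> ((p /\ (r <-> (r <-> p))) <-> p) = 1 − |0.67 − 1.00| = 1 − 0.33 = 0.67
~(q <-> ((p /\ (r <-> (r <-> p))) <-> p)) = 1 − 0.67 = 0.33
~(q <-> ((p /\ (r <-> (r <-> p))) <-> p)) /\ r = min(0.33, 0.35) = 0.33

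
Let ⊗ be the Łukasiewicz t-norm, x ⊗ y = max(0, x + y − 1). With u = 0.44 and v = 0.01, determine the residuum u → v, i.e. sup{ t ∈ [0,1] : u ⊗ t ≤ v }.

0.57

The residuum of the Łukasiewicz t-norm gives the supremum: min(1, 1 − 0.44 + 0.01).
1 − 0.44 + 0.01 = 0.57, so t = min(1, 0.57) = 0.57.
Check: 0.44 ⊗ 0.57 = max(0, 0.01) = 0.01 ≤ 0.01.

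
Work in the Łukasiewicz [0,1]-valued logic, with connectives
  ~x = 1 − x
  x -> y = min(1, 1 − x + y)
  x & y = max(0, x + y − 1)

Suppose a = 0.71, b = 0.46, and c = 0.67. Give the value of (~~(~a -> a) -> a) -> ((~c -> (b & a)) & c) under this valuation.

~a = 1 − 0.71 = 0.29
~a -> a = min(1, 1 − 0.29 + 0.71) = min(1, 1.42) = 1.00
~(~a -> a) = 1 − 1.00 = 0.00
~~(~a -> a) = 1 − 0.00 = 1.00
~~(~a -> a) -> a = min(1, 1 − 1.00 + 0.71) = min(1, 0.71) = 0.71
~c = 1 − 0.67 = 0.33
b & a = max(0, 0.46 + 0.71 − 1) = max(0, 0.17) = 0.17
~c -> (b & a) = min(1, 1 − 0.33 + 0.17) = min(1, 0.84) = 0.84
(~c -> (b & a)) & c = max(0, 0.84 + 0.67 − 1) = max(0, 0.51) = 0.51
(~~(~a -> a) -> a) -> ((~c -> (b & a)) & c) = min(1, 1 − 0.71 + 0.51) = min(1, 0.80) = 0.80

0.80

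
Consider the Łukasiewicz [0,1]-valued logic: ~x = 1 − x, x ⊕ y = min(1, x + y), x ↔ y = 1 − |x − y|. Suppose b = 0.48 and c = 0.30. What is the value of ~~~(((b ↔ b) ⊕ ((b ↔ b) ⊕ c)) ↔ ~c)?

0.30

b ↔ b = 1 − |0.48 − 0.48| = 1 − 0.00 = 1.00
(b ↔ b) ⊕ c = min(1, 1.00 + 0.30) = min(1, 1.30) = 1.00
(b ↔ b) ⊕ ((b ↔ b) ⊕ c) = min(1, 1.00 + 1.00) = min(1, 2.00) = 1.00
~c = 1 − 0.30 = 0.70
((b ↔ b) ⊕ ((b ↔ b) ⊕ c)) ↔ ~c = 1 − |1.00 − 0.70| = 1 − 0.30 = 0.70
~(((b ↔ b) ⊕ ((b ↔ b) ⊕ c)) ↔ ~c) = 1 − 0.70 = 0.30
~~(((b ↔ b) ⊕ ((b ↔ b) ⊕ c)) ↔ ~c) = 1 − 0.30 = 0.70
~~~(((b ↔ b) ⊕ ((b ↔ b) ⊕ c)) ↔ ~c) = 1 − 0.70 = 0.30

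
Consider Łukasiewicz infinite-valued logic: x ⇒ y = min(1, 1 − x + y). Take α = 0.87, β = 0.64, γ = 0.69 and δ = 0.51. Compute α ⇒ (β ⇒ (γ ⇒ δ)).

1.00

γ ⇒ δ = min(1, 1 − 0.69 + 0.51) = min(1, 0.82) = 0.82
β ⇒ (γ ⇒ δ) = min(1, 1 − 0.64 + 0.82) = min(1, 1.18) = 1.00
α ⇒ (β ⇒ (γ ⇒ δ)) = min(1, 1 − 0.87 + 1.00) = min(1, 1.13) = 1.00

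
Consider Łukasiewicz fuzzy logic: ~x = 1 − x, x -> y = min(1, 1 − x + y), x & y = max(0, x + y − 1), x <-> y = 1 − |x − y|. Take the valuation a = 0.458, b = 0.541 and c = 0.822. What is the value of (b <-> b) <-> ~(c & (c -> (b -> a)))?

0.178

b <-> b = 1 − |0.541 − 0.541| = 1 − 0.000 = 1.000
b -> a = min(1, 1 − 0.541 + 0.458) = min(1, 0.917) = 0.917
c -> (b -> a) = min(1, 1 − 0.822 + 0.917) = min(1, 1.095) = 1.000
c & (c -> (b -> a)) = max(0, 0.822 + 1.000 − 1) = max(0, 0.822) = 0.822
~(c & (c -> (b -> a))) = 1 − 0.822 = 0.178
(b <-> b) <-> ~(c & (c -> (b -> a))) = 1 − |1.000 − 0.178| = 1 − 0.822 = 0.178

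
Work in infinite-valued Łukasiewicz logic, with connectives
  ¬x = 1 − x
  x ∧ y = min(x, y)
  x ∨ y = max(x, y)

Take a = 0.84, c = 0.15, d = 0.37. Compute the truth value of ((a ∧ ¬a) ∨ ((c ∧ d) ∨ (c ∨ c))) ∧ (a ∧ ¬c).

¬a = 1 − 0.84 = 0.16
a ∧ ¬a = min(0.84, 0.16) = 0.16
c ∧ d = min(0.15, 0.37) = 0.15
c ∨ c = max(0.15, 0.15) = 0.15
(c ∧ d) ∨ (c ∨ c) = max(0.15, 0.15) = 0.15
(a ∧ ¬a) ∨ ((c ∧ d) ∨ (c ∨ c)) = max(0.16, 0.15) = 0.16
¬c = 1 − 0.15 = 0.85
a ∧ ¬c = min(0.84, 0.85) = 0.84
((a ∧ ¬a) ∨ ((c ∧ d) ∨ (c ∨ c))) ∧ (a ∧ ¬c) = min(0.16, 0.84) = 0.16

0.16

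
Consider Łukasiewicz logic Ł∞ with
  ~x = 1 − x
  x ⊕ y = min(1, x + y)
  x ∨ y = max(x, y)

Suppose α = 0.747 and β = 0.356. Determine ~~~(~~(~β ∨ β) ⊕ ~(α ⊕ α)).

0.356

~β = 1 − 0.356 = 0.644
~β ∨ β = max(0.644, 0.356) = 0.644
~(~β ∨ β) = 1 − 0.644 = 0.356
~~(~β ∨ β) = 1 − 0.356 = 0.644
α ⊕ α = min(1, 0.747 + 0.747) = min(1, 1.494) = 1.000
~(α ⊕ α) = 1 − 1.000 = 0.000
~~(~β ∨ β) ⊕ ~(α ⊕ α) = min(1, 0.644 + 0.000) = min(1, 0.644) = 0.644
~(~~(~β ∨ β) ⊕ ~(α ⊕ α)) = 1 − 0.644 = 0.356
~~(~~(~β ∨ β) ⊕ ~(α ⊕ α)) = 1 − 0.356 = 0.644
~~~(~~(~β ∨ β) ⊕ ~(α ⊕ α)) = 1 − 0.644 = 0.356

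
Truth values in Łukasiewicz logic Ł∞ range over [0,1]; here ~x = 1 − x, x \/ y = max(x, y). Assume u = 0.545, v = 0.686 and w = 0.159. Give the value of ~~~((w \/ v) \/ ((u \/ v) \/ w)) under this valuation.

w \/ v = max(0.159, 0.686) = 0.686
u \/ v = max(0.545, 0.686) = 0.686
(u \/ v) \/ w = max(0.686, 0.159) = 0.686
(w \/ v) \/ ((u \/ v) \/ w) = max(0.686, 0.686) = 0.686
~((w \/ v) \/ ((u \/ v) \/ w)) = 1 − 0.686 = 0.314
~~((w \/ v) \/ ((u \/ v) \/ w)) = 1 − 0.314 = 0.686
~~~((w \/ v) \/ ((u \/ v) \/ w)) = 1 − 0.686 = 0.314

0.314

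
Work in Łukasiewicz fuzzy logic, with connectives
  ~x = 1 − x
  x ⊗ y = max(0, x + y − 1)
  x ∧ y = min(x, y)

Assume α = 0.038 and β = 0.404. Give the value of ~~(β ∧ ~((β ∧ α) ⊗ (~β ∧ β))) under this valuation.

β ∧ α = min(0.404, 0.038) = 0.038
~β = 1 − 0.404 = 0.596
~β ∧ β = min(0.596, 0.404) = 0.404
(β ∧ α) ⊗ (~β ∧ β) = max(0, 0.038 + 0.404 − 1) = max(0, -0.558) = 0.000
~((β ∧ α) ⊗ (~β ∧ β)) = 1 − 0.000 = 1.000
β ∧ ~((β ∧ α) ⊗ (~β ∧ β)) = min(0.404, 1.000) = 0.404
~(β ∧ ~((β ∧ α) ⊗ (~β ∧ β))) = 1 − 0.404 = 0.596
~~(β ∧ ~((β ∧ α) ⊗ (~β ∧ β))) = 1 − 0.596 = 0.404

0.404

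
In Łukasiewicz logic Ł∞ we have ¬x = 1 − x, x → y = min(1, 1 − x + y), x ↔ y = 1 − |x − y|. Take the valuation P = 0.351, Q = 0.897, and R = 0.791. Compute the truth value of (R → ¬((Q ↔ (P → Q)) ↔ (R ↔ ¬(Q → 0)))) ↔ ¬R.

0.997

P → Q = min(1, 1 − 0.351 + 0.897) = min(1, 1.546) = 1.000
Q ↔ (P → Q) = 1 − |0.897 − 1.000| = 1 − 0.103 = 0.897
Q → 0 = min(1, 1 − 0.897 + 0.000) = min(1, 0.103) = 0.103
¬(Q → 0) = 1 − 0.103 = 0.897
R ↔ ¬(Q → 0) = 1 − |0.791 − 0.897| = 1 − 0.106 = 0.894
(Q ↔ (P → Q)) ↔ (R ↔ ¬(Q → 0)) = 1 − |0.897 − 0.894| = 1 − 0.003 = 0.997
¬((Q ↔ (P → Q)) ↔ (R ↔ ¬(Q → 0))) = 1 − 0.997 = 0.003
R → ¬((Q ↔ (P → Q)) ↔ (R ↔ ¬(Q → 0))) = min(1, 1 − 0.791 + 0.003) = min(1, 0.212) = 0.212
¬R = 1 − 0.791 = 0.209
(R → ¬((Q ↔ (P → Q)) ↔ (R ↔ ¬(Q → 0)))) ↔ ¬R = 1 − |0.212 − 0.209| = 1 − 0.003 = 0.997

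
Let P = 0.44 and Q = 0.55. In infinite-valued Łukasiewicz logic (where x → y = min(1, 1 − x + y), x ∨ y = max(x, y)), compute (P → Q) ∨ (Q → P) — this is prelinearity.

P → Q = min(1, 1 − 0.44 + 0.55) = min(1, 1.11) = 1.00
Q → P = min(1, 1 − 0.55 + 0.44) = min(1, 0.89) = 0.89
(P → Q) ∨ (Q → P) = max(1.00, 0.89) = 1.00
(As expected: a Ł∞-tautology — holds in every MV-chain.)

1.00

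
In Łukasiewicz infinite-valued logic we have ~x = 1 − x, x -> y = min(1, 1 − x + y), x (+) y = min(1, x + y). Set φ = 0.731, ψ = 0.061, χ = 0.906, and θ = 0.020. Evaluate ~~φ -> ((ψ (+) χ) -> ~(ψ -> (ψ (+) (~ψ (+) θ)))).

~φ = 1 − 0.731 = 0.269
~~φ = 1 − 0.269 = 0.731
ψ (+) χ = min(1, 0.061 + 0.906) = min(1, 0.967) = 0.967
~ψ = 1 − 0.061 = 0.939
~ψ (+) θ = min(1, 0.939 + 0.020) = min(1, 0.959) = 0.959
ψ (+) (~ψ (+) θ) = min(1, 0.061 + 0.959) = min(1, 1.020) = 1.000
ψ -> (ψ (+) (~ψ (+) θ)) = min(1, 1 − 0.061 + 1.000) = min(1, 1.939) = 1.000
~(ψ -> (ψ (+) (~ψ (+) θ))) = 1 − 1.000 = 0.000
(ψ (+) χ) -> ~(ψ -> (ψ (+) (~ψ (+) θ))) = min(1, 1 − 0.967 + 0.000) = min(1, 0.033) = 0.033
~~φ -> ((ψ (+) χ) -> ~(ψ -> (ψ (+) (~ψ (+) θ)))) = min(1, 1 − 0.731 + 0.033) = min(1, 0.302) = 0.302

0.302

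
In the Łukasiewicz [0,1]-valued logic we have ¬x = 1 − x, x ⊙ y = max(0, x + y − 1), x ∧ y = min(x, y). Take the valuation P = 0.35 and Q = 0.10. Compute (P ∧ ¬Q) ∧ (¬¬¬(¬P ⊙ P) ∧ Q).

0.10

¬Q = 1 − 0.10 = 0.90
P ∧ ¬Q = min(0.35, 0.90) = 0.35
¬P = 1 − 0.35 = 0.65
¬P ⊙ P = max(0, 0.65 + 0.35 − 1) = max(0, 0.00) = 0.00
¬(¬P ⊙ P) = 1 − 0.00 = 1.00
¬¬(¬P ⊙ P) = 1 − 1.00 = 0.00
¬¬¬(¬P ⊙ P) = 1 − 0.00 = 1.00
¬¬¬(¬P ⊙ P) ∧ Q = min(1.00, 0.10) = 0.10
(P ∧ ¬Q) ∧ (¬¬¬(¬P ⊙ P) ∧ Q) = min(0.35, 0.10) = 0.10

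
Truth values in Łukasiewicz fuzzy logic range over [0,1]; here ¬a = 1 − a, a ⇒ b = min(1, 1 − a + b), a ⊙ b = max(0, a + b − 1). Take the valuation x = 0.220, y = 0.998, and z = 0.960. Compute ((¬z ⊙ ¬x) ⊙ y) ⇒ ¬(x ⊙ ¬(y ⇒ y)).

¬z = 1 − 0.960 = 0.040
¬x = 1 − 0.220 = 0.780
¬z ⊙ ¬x = max(0, 0.040 + 0.780 − 1) = max(0, -0.180) = 0.000
(¬z ⊙ ¬x) ⊙ y = max(0, 0.000 + 0.998 − 1) = max(0, -0.002) = 0.000
y ⇒ y = min(1, 1 − 0.998 + 0.998) = min(1, 1.000) = 1.000
¬(y ⇒ y) = 1 − 1.000 = 0.000
x ⊙ ¬(y ⇒ y) = max(0, 0.220 + 0.000 − 1) = max(0, -0.780) = 0.000
¬(x ⊙ ¬(y ⇒ y)) = 1 − 0.000 = 1.000
((¬z ⊙ ¬x) ⊙ y) ⇒ ¬(x ⊙ ¬(y ⇒ y)) = min(1, 1 − 0.000 + 1.000) = min(1, 2.000) = 1.000

1.000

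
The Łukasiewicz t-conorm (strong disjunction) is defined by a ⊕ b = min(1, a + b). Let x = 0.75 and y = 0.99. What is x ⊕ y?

1.00

x ⊕ y = min(1, 0.75 + 0.99) = min(1, 1.74) = 1.00
For comparison, the Gödel t-conorm max(a, b) would give 0.99.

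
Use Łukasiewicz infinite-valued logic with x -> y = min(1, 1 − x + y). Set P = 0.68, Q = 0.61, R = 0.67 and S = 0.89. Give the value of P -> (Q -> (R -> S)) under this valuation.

R -> S = min(1, 1 − 0.67 + 0.89) = min(1, 1.22) = 1.00
Q -> (R -> S) = min(1, 1 − 0.61 + 1.00) = min(1, 1.39) = 1.00
P -> (Q -> (R -> S)) = min(1, 1 − 0.68 + 1.00) = min(1, 1.32) = 1.00

1.00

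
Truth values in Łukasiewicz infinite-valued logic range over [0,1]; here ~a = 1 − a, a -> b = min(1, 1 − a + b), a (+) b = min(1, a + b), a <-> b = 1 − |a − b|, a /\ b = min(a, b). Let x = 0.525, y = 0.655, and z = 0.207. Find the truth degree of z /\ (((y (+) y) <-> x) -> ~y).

y (+) y = min(1, 0.655 + 0.655) = min(1, 1.310) = 1.000
(y (+) y) <-> x = 1 − |1.000 − 0.525| = 1 − 0.475 = 0.525
~y = 1 − 0.655 = 0.345
((y (+) y) <-> x) -> ~y = min(1, 1 − 0.525 + 0.345) = min(1, 0.820) = 0.820
z /\ (((y (+) y) <-> x) -> ~y) = min(0.207, 0.820) = 0.207

0.207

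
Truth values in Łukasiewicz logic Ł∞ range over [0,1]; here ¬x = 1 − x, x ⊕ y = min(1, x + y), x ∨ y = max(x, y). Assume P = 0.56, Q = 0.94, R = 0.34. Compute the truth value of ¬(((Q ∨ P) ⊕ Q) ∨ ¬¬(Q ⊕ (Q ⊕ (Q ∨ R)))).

0.00

Q ∨ P = max(0.94, 0.56) = 0.94
(Q ∨ P) ⊕ Q = min(1, 0.94 + 0.94) = min(1, 1.88) = 1.00
Q ∨ R = max(0.94, 0.34) = 0.94
Q ⊕ (Q ∨ R) = min(1, 0.94 + 0.94) = min(1, 1.88) = 1.00
Q ⊕ (Q ⊕ (Q ∨ R)) = min(1, 0.94 + 1.00) = min(1, 1.94) = 1.00
¬(Q ⊕ (Q ⊕ (Q ∨ R))) = 1 − 1.00 = 0.00
¬¬(Q ⊕ (Q ⊕ (Q ∨ R))) = 1 − 0.00 = 1.00
((Q ∨ P) ⊕ Q) ∨ ¬¬(Q ⊕ (Q ⊕ (Q ∨ R))) = max(1.00, 1.00) = 1.00
¬(((Q ∨ P) ⊕ Q) ∨ ¬¬(Q ⊕ (Q ⊕ (Q ∨ R)))) = 1 − 1.00 = 0.00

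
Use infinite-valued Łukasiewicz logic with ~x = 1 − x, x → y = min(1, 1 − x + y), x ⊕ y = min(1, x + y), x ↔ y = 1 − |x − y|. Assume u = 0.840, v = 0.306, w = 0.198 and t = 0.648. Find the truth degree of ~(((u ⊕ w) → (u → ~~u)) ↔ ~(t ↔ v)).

0.658

u ⊕ w = min(1, 0.840 + 0.198) = min(1, 1.038) = 1.000
~u = 1 − 0.840 = 0.160
~~u = 1 − 0.160 = 0.840
u → ~~u = min(1, 1 − 0.840 + 0.840) = min(1, 1.000) = 1.000
(u ⊕ w) → (u → ~~u) = min(1, 1 − 1.000 + 1.000) = min(1, 1.000) = 1.000
t ↔ v = 1 − |0.648 − 0.306| = 1 − 0.342 = 0.658
~(t ↔ v) = 1 − 0.658 = 0.342
((u ⊕ w) → (u → ~~u)) ↔ ~(t ↔ v) = 1 − |1.000 − 0.342| = 1 − 0.658 = 0.342
~(((u ⊕ w) → (u → ~~u)) ↔ ~(t ↔ v)) = 1 − 0.342 = 0.658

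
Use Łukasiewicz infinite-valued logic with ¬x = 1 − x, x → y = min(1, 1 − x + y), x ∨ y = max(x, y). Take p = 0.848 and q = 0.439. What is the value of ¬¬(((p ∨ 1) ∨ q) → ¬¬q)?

0.439

p ∨ 1 = max(0.848, 1.000) = 1.000
(p ∨ 1) ∨ q = max(1.000, 0.439) = 1.000
¬q = 1 − 0.439 = 0.561
¬¬q = 1 − 0.561 = 0.439
((p ∨ 1) ∨ q) → ¬¬q = min(1, 1 − 1.000 + 0.439) = min(1, 0.439) = 0.439
¬(((p ∨ 1) ∨ q) → ¬¬q) = 1 − 0.439 = 0.561
¬¬(((p ∨ 1) ∨ q) → ¬¬q) = 1 − 0.561 = 0.439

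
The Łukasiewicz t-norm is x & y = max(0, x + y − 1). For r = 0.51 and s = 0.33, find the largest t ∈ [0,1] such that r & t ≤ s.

The residuum of the Łukasiewicz t-norm gives the supremum: min(1, 1 − 0.51 + 0.33).
1 − 0.51 + 0.33 = 0.82, so t = min(1, 0.82) = 0.82.
Check: 0.51 & 0.82 = max(0, 0.33) = 0.33 ≤ 0.33.

0.82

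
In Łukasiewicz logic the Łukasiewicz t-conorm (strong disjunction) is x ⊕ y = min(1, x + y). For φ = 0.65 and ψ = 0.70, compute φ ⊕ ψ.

1.00

φ ⊕ ψ = min(1, 0.65 + 0.70) = min(1, 1.35) = 1.00
For comparison, the Gödel t-conorm max(x, y) would give 0.70.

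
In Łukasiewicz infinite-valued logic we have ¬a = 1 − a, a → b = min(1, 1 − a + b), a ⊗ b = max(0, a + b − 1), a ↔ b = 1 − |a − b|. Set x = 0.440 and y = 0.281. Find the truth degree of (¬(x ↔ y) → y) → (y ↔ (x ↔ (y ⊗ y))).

x ↔ y = 1 − |0.440 − 0.281| = 1 − 0.159 = 0.841
¬(x ↔ y) = 1 − 0.841 = 0.159
¬(x ↔ y) → y = min(1, 1 − 0.159 + 0.281) = min(1, 1.122) = 1.000
y ⊗ y = max(0, 0.281 + 0.281 − 1) = max(0, -0.438) = 0.000
x ↔ (y ⊗ y) = 1 − |0.440 − 0.000| = 1 − 0.440 = 0.560
y ↔ (x ↔ (y ⊗ y)) = 1 − |0.281 − 0.560| = 1 − 0.279 = 0.721
(¬(x ↔ y) → y) → (y ↔ (x ↔ (y ⊗ y))) = min(1, 1 − 1.000 + 0.721) = min(1, 0.721) = 0.721

0.721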